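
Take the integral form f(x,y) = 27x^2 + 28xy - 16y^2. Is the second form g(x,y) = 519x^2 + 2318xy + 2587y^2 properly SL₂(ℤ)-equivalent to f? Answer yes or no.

D₁ = 2512, D₂ = 2512
river cycle of f (length 26): (-16, 36, 19), (19, 40, -12), (-12, 32, 31), (31, 30, -13), (-13, 48, 4), (4, 48, -13), (-13, 30, 31), (31, 32, -12), (-12, 40, 19), (19, 36, -16), … (16 more)
river cycle of g (length 26): (27, 28, -16), (-16, 36, 19), (19, 40, -12), (-12, 32, 31), (31, 30, -13), (-13, 48, 4), (4, 48, -13), (-13, 30, 31), (31, 32, -12), (-12, 40, 19), … (16 more)
cycles coincide ⇒ equivalent

yes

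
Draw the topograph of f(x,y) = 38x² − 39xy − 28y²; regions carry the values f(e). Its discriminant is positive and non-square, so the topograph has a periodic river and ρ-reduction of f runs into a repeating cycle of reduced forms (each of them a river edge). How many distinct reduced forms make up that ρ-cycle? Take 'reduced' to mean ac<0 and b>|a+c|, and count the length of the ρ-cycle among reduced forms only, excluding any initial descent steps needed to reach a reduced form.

D = 5777, ⌊√D⌋ = 76
descent: ρ → (-28,39,38)  [lands on river]
river: ρ → (38,37,-29)
river: ρ → (-29,21,46)
river: ρ → (46,71,-4)
river: ρ → (-4,73,28)
river: ρ → (28,39,-38)
river: ρ → (-38,37,29)
river: ρ → (29,21,-46)
river: ρ → (-46,71,4)
river: ρ → (4,73,-28)
ρ-cycle length = 10 (tail of 1 descent step not counted)

10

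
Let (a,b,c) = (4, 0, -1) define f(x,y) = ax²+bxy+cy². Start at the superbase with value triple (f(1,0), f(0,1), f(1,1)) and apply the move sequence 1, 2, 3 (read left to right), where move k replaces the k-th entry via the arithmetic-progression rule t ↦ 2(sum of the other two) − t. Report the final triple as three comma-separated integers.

start (4,-1,3) = (f(1,0),f(0,1),f(1,1))
replace slot 1: 2·((-1)+3) − 4 = 0 → (0,-1,3)
replace slot 2: 2·(0+3) − (-1) = 7 → (0,7,3)
replace slot 3: 2·(0+7) − 3 = 11 → (0,7,11)

0,7,11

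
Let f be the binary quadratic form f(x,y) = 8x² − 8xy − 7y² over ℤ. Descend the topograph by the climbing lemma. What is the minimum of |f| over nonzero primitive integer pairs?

descent: ρ → (-7,8,8)  [lands on river]
river: ρ → (8,8,-7)
river: ρ → (-7,6,9)
river: ρ → (9,12,-4)
river: ρ → (-4,12,9)
river: ρ → (9,6,-7)
closes: descent 1, river 6
min |a| on river = 4

4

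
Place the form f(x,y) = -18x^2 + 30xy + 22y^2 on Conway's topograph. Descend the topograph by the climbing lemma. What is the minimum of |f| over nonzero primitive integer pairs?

river: ρ → (22,14,-26)
river: ρ → (-26,38,10)
river: ρ → (10,42,-18)
river: ρ → (-18,30,22)
closes: descent 0, river 4
min |a| on river = 10

10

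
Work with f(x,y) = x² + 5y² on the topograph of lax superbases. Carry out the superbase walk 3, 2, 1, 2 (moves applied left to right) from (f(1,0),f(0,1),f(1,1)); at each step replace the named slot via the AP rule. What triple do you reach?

start (1,5,6) = (f(1,0),f(0,1),f(1,1))
replace slot 3: 2·(1+5) − 6 = 6 → (1,5,6)
replace slot 2: 2·(1+6) − 5 = 9 → (1,9,6)
replace slot 1: 2·(9+6) − 1 = 29 → (29,9,6)
replace slot 2: 2·(29+6) − 9 = 61 → (29,61,6)

29,61,6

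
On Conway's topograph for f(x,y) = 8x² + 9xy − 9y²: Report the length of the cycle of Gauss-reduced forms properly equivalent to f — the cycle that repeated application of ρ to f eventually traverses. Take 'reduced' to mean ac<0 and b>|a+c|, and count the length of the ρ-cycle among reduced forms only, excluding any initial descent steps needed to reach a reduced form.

D = 369, ⌊√D⌋ = 19
river: ρ → (-9,9,8)
river: ρ → (8,7,-10)
river: ρ → (-10,13,5)
river: ρ → (5,17,-4)
river: ρ → (-4,15,9)
river: ρ → (9,3,-10)
river: ρ → (-10,17,2)
river: ρ → (2,19,-1)
river: ρ → (-1,19,2)
river: ρ → (2,17,-10)
river: ρ → (-10,3,9)
river: ρ → (9,15,-4)
river: ρ → (-4,17,5)
river: ρ → (5,13,-10)
river: ρ → (-10,7,8)
river: ρ → (8,9,-9)
ρ-cycle length = 16 (tail of 0 descent steps not counted)

16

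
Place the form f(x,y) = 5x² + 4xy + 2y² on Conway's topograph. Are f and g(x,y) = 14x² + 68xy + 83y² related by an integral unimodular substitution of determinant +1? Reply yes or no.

D₁ = -24, D₂ = -24
f: flip: (5,4,2)→(2,-4,5)
f: translate: b→0 (≡-4 mod 4), so (2,-4,5)→(2,0,3)
f: reduced (well bottom): (2,0,3) with a≤c, −a<b≤a
g: translate: b→12 (≡68 mod 28), so (14,68,83)→(14,12,3)
g: flip: (14,12,3)→(3,-12,14)
g: translate: b→0 (≡-12 mod 6), so (3,-12,14)→(3,0,2)
g: flip: (3,0,2)→(2,0,3)
g: reduced (well bottom): (2,0,3) with a≤c, −a<b≤a
reduced forms (2, 0, 3) vs (2, 0, 3) ⇒ equivalent

yes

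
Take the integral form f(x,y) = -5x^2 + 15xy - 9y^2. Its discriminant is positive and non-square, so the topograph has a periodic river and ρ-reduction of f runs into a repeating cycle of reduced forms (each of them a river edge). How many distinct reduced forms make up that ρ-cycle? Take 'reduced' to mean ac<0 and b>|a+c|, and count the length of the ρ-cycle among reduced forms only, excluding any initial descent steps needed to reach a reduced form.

D = 45, ⌊√D⌋ = 6
descent: ρ → (-9,3,1)
descent: ρ → (1,5,-5)  [lands on river]
river: ρ → (-5,5,1)
ρ-cycle length = 2 (tail of 2 descent steps not counted)

2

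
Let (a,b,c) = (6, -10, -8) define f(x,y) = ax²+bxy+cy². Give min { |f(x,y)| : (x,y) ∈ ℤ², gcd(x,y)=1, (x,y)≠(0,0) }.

descent: ρ → (-8,10,6)  [lands on river]
river: ρ → (6,14,-4)
river: ρ → (-4,10,12)
river: ρ → (12,14,-2)
river: ρ → (-2,14,12)
river: ρ → (12,10,-4)
river: ρ → (-4,14,6)
river: ρ → (6,10,-8)
river: ρ → (-8,6,8)
river: ρ → (8,10,-6)
river: ρ → (-6,14,4)
river: ρ → (4,10,-12)
river: ρ → (-12,14,2)
river: ρ → (2,14,-12)
river: ρ → (-12,10,4)
river: ρ → (4,14,-6)
river: ρ → (-6,10,8)
river: ρ → (8,6,-8)
closes: descent 1, river 18
min |a| on river = 2

2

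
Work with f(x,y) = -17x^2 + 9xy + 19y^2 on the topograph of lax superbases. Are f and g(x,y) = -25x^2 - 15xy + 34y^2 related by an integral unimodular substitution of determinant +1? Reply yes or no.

D₁ = 1373, D₂ = 3625
discriminants differ ⇒ not SL₂(ℤ)-equivalent

no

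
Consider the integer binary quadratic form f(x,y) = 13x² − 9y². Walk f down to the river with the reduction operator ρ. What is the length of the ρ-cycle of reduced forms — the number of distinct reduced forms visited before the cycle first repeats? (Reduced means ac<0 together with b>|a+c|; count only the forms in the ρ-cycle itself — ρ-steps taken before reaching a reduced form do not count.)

D = 468, ⌊√D⌋ = 21
descent: ρ → (-9,18,4)  [lands on river]
river: ρ → (4,14,-17)
river: ρ → (-17,20,1)
river: ρ → (1,20,-17)
river: ρ → (-17,14,4)
river: ρ → (4,18,-9)
ρ-cycle length = 6 (tail of 1 descent step not counted)

6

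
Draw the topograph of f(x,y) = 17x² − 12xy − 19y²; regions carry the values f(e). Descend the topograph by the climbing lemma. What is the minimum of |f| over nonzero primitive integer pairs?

descent: ρ → (-19,12,17)  [lands on river]
river: ρ → (17,22,-14)
river: ρ → (-14,34,5)
river: ρ → (5,36,-7)
river: ρ → (-7,34,10)
river: ρ → (10,26,-19)
closes: descent 1, river 6
min |a| on river = 5

5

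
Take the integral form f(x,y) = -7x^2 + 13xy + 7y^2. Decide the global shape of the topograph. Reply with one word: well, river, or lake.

D = b²−4ac = 13² − 4·(-7)·7 = 365
D > 0 non-square ⇒ indefinite ⇒ periodic river

river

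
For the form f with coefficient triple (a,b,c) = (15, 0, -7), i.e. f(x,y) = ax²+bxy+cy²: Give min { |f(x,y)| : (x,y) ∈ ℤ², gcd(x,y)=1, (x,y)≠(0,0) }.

descent: ρ → (-7,14,8)  [lands on river]
river: ρ → (8,18,-3)
river: ρ → (-3,18,8)
river: ρ → (8,14,-7)
closes: descent 1, river 4
min |a| on river = 3

3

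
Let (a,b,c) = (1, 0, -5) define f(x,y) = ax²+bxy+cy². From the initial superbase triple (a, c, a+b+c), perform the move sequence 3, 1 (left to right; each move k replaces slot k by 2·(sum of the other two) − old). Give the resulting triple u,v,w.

start (1,-5,-4) = (f(1,0),f(0,1),f(1,1))
replace slot 3: 2·(1+(-5)) − (-4) = -4 → (1,-5,-4)
replace slot 1: 2·((-5)+(-4)) − 1 = -19 → (-19,-5,-4)

-19,-5,-4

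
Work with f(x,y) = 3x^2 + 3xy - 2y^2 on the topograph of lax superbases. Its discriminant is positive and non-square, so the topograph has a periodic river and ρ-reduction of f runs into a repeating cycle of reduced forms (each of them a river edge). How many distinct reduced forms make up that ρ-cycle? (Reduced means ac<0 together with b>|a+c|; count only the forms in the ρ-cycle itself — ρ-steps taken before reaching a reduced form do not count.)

D = 33, ⌊√D⌋ = 5
river: ρ → (-2,5,1)
river: ρ → (1,5,-2)
river: ρ → (-2,3,3)
river: ρ → (3,3,-2)
ρ-cycle length = 4 (tail of 0 descent steps not counted)

4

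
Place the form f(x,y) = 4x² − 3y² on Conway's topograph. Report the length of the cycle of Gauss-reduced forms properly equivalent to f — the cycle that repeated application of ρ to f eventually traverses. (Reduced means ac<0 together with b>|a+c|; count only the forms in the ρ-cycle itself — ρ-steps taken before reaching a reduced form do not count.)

D = 48, ⌊√D⌋ = 6
descent: ρ → (-3,6,1)  [lands on river]
river: ρ → (1,6,-3)
ρ-cycle length = 2 (tail of 1 descent step not counted)

2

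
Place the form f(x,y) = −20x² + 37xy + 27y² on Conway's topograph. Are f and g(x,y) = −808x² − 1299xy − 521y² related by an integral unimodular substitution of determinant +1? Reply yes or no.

D₁ = 3529, D₂ = 3529
river cycle of f (length 198): (27, 17, -30), (-30, 43, 14), (14, 41, -33), (-33, 25, 22), (22, 19, -36), (-36, 53, 5), (5, 57, -14), (-14, 55, 9), (9, 53, -20), (-20, 27, 35), … (188 more)
river cycle of g (length 198): (-30, 43, 14), (14, 41, -33), (-33, 25, 22), (22, 19, -36), (-36, 53, 5), (5, 57, -14), (-14, 55, 9), (9, 53, -20), (-20, 27, 35), (35, 43, -12), … (188 more)
cycles coincide ⇒ equivalent

yes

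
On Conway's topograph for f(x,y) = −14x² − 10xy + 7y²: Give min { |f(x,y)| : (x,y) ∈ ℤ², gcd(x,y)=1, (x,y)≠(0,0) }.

descent: ρ → (7,10,-14)  [lands on river]
river: ρ → (-14,18,3)
river: ρ → (3,18,-14)
river: ρ → (-14,10,7)
river: ρ → (7,18,-6)
river: ρ → (-6,18,7)
closes: descent 1, river 6
min |a| on river = 3

3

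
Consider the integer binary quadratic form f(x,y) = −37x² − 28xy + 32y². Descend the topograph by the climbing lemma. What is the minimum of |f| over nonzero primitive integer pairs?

descent: ρ → (32,28,-37)  [lands on river]
river: ρ → (-37,46,23)
river: ρ → (23,46,-37)
river: ρ → (-37,28,32)
river: ρ → (32,36,-33)
river: ρ → (-33,30,35)
river: ρ → (35,40,-28)
river: ρ → (-28,72,3)
river: ρ → (3,72,-28)
river: ρ → (-28,40,35)
river: ρ → (35,30,-33)
river: ρ → (-33,36,32)
closes: descent 1, river 12
min |a| on river = 3

3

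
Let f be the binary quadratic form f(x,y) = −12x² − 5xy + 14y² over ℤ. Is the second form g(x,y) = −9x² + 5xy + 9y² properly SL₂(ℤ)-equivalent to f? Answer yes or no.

D₁ = 697, D₂ = 349
discriminants differ ⇒ not SL₂(ℤ)-equivalent

no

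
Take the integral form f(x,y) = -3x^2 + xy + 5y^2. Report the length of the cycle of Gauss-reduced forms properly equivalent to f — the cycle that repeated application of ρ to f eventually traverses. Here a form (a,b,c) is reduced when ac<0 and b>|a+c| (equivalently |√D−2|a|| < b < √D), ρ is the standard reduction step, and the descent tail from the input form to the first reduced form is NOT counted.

D = 61, ⌊√D⌋ = 7
descent: ρ → (5,-1,-3)
descent: ρ → (-3,7,1)  [lands on river]
river: ρ → (1,7,-3)
river: ρ → (-3,5,3)
river: ρ → (3,7,-1)
river: ρ → (-1,7,3)
river: ρ → (3,5,-3)
ρ-cycle length = 6 (tail of 2 descent steps not counted)

6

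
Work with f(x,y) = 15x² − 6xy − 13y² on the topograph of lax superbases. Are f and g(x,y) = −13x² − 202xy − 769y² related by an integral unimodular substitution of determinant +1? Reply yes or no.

D₁ = 816, D₂ = 816
river cycle of f (length 8): (-13, 6, 15), (15, 24, -4), (-4, 24, 15), (15, 6, -13), (-13, 20, 8), (8, 28, -1), (-1, 28, 8), (8, 20, -13)
river cycle of g (length 8): (-13, 6, 15), (15, 24, -4), (-4, 24, 15), (15, 6, -13), (-13, 20, 8), (8, 28, -1), (-1, 28, 8), (8, 20, -13)
cycles coincide ⇒ equivalent

yes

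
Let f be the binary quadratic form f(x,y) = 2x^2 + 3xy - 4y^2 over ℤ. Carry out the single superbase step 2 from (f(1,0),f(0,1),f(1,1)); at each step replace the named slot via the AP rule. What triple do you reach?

start (2,-4,1) = (f(1,0),f(0,1),f(1,1))
replace slot 2: 2·(2+1) − (-4) = 10 → (2,10,1)

2,10,1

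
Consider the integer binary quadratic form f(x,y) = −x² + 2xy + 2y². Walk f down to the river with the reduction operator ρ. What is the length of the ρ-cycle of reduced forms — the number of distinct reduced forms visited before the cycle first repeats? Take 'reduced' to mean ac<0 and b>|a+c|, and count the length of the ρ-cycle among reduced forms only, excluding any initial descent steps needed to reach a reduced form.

D = 12, ⌊√D⌋ = 3
river: ρ → (2,2,-1)
river: ρ → (-1,2,2)
ρ-cycle length = 2 (tail of 0 descent steps not counted)

2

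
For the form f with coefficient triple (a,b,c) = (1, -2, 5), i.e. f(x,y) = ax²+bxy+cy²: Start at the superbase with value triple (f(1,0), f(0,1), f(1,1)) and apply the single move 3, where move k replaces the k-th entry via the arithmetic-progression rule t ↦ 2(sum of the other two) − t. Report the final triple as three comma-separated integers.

start (1,5,4) = (f(1,0),f(0,1),f(1,1))
replace slot 3: 2·(1+5) − 4 = 8 → (1,5,8)

1,5,8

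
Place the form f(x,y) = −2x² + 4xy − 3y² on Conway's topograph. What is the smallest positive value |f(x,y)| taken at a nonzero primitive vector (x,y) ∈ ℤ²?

translate: b→0 (≡-4 mod 4), so (2,-4,3)→(2,0,1)
flip: (2,0,1)→(1,0,2)
reduced (well bottom): (1,0,2) with a≤c, −a<b≤a
well minimum |f| = |-1| = 1 (negative-definite)

1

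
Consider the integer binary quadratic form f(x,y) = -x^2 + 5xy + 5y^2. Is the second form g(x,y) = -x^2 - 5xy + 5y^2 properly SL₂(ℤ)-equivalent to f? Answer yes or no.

D₁ = 45, D₂ = 45
river cycle of f (length 2): (5, 5, -1), (-1, 5, 5)
river cycle of g (length 2): (5, 5, -1), (-1, 5, 5)
cycles coincide ⇒ equivalent

yes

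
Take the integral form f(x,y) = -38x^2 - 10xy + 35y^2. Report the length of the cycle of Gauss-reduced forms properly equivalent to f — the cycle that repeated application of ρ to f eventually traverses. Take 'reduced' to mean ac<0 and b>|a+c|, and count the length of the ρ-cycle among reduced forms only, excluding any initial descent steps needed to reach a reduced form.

D = 5420, ⌊√D⌋ = 73
descent: ρ → (35,10,-38)  [lands on river]
river: ρ → (-38,66,7)
river: ρ → (7,60,-65)
river: ρ → (-65,70,2)
river: ρ → (2,70,-65)
river: ρ → (-65,60,7)
river: ρ → (7,66,-38)
river: ρ → (-38,10,35)
river: ρ → (35,60,-13)
river: ρ → (-13,70,10)
river: ρ → (10,70,-13)
river: ρ → (-13,60,35)
ρ-cycle length = 12 (tail of 1 descent step not counted)

12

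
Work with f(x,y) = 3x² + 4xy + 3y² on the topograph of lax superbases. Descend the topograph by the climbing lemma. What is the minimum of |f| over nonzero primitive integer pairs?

translate: b→-2 (≡4 mod 6), so (3,4,3)→(3,-2,2)
flip: (3,-2,2)→(2,2,3)
reduced (well bottom): (2,2,3) with a≤c, −a<b≤a
well minimum = a = 2

2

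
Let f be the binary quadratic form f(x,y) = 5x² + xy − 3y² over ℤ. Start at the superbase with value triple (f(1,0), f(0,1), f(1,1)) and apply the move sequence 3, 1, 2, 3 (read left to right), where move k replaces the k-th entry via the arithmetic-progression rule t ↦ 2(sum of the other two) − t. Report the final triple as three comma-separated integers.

start (5,-3,3) = (f(1,0),f(0,1),f(1,1))
replace slot 3: 2·(5+(-3)) − 3 = 1 → (5,-3,1)
replace slot 1: 2·((-3)+1) − 5 = -9 → (-9,-3,1)
replace slot 2: 2·((-9)+1) − (-3) = -13 → (-9,-13,1)
replace slot 3: 2·((-9)+(-13)) − 1 = -45 → (-9,-13,-45)

-9,-13,-45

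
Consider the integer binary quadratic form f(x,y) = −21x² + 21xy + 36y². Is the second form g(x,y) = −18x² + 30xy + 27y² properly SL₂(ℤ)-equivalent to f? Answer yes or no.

D₁ = 3465, D₂ = 2844
discriminants differ ⇒ not SL₂(ℤ)-equivalent

no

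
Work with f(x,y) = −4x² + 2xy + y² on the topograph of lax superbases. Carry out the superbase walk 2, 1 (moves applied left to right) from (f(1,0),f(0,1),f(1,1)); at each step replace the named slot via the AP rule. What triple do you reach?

start (-4,1,-1) = (f(1,0),f(0,1),f(1,1))
replace slot 2: 2·((-4)+(-1)) − 1 = -11 → (-4,-11,-1)
replace slot 1: 2·((-11)+(-1)) − (-4) = -20 → (-20,-11,-1)

-20,-11,-1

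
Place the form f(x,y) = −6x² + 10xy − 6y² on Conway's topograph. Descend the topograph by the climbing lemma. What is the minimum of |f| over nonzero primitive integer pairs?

translate: b→2 (≡-10 mod 12), so (6,-10,6)→(6,2,2)
flip: (6,2,2)→(2,-2,6)
translate: b→2 (≡-2 mod 4), so (2,-2,6)→(2,2,6)
reduced (well bottom): (2,2,6) with a≤c, −a<b≤a
well minimum |f| = |-2| = 2 (negative-definite)

2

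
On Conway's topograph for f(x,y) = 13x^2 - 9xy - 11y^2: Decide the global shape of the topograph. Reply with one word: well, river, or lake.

D = b²−4ac = (-9)² − 4·13·(-11) = 653
D > 0 non-square ⇒ indefinite ⇒ periodic river

river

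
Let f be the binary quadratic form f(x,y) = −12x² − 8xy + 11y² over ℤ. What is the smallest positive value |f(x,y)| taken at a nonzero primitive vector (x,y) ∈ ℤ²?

descent: ρ → (11,8,-12)  [lands on river]
river: ρ → (-12,16,7)
river: ρ → (7,12,-16)
river: ρ → (-16,20,3)
river: ρ → (3,22,-9)
river: ρ → (-9,14,11)
closes: descent 1, river 6
min |a| on river = 3

3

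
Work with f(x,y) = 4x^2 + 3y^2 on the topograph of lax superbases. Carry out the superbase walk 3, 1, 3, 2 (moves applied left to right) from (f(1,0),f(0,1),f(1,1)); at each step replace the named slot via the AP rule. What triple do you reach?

start (4,3,7) = (f(1,0),f(0,1),f(1,1))
replace slot 3: 2·(4+3) − 7 = 7 → (4,3,7)
replace slot 1: 2·(3+7) − 4 = 16 → (16,3,7)
replace slot 3: 2·(16+3) − 7 = 31 → (16,3,31)
replace slot 2: 2·(16+31) − 3 = 91 → (16,91,31)

16,91,31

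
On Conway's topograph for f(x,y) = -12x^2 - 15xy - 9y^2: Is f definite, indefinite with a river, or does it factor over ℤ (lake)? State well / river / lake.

D = b²−4ac = (-15)² − 4·(-12)·(-9) = -207
D < 0 ⇒ definite ⇒ every region one sign ⇒ single well

well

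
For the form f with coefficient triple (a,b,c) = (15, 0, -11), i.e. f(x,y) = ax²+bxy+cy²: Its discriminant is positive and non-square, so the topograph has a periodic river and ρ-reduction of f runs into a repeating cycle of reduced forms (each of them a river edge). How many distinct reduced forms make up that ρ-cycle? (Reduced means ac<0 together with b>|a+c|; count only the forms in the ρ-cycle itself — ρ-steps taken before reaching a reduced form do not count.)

D = 660, ⌊√D⌋ = 25
descent: ρ → (-11,22,4)  [lands on river]
river: ρ → (4,18,-21)
river: ρ → (-21,24,1)
river: ρ → (1,24,-21)
river: ρ → (-21,18,4)
river: ρ → (4,22,-11)
ρ-cycle length = 6 (tail of 1 descent step not counted)

6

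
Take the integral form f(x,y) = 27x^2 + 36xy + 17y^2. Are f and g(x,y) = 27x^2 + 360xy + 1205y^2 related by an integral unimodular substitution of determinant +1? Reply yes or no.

D₁ = -540, D₂ = -540
f: translate: b→-18 (≡36 mod 54), so (27,36,17)→(27,-18,8)
f: flip: (27,-18,8)→(8,18,27)
f: translate: b→2 (≡18 mod 16), so (8,18,27)→(8,2,17)
f: reduced (well bottom): (8,2,17) with a≤c, −a<b≤a
g: translate: b→-18 (≡360 mod 54), so (27,360,1205)→(27,-18,8)
g: flip: (27,-18,8)→(8,18,27)
g: translate: b→2 (≡18 mod 16), so (8,18,27)→(8,2,17)
g: reduced (well bottom): (8,2,17) with a≤c, −a<b≤a
reduced forms (8, 2, 17) vs (8, 2, 17) ⇒ equivalent

yes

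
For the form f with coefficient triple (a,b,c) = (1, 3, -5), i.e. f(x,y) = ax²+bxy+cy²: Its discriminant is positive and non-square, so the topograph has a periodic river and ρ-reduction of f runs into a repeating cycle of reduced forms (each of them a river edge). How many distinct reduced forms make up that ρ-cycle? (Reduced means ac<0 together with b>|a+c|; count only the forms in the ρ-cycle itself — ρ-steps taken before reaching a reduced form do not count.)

D = 29, ⌊√D⌋ = 5
descent: ρ → (-5,-3,1)
descent: ρ → (1,5,-1)  [lands on river]
river: ρ → (-1,5,1)
ρ-cycle length = 2 (tail of 2 descent steps not counted)

2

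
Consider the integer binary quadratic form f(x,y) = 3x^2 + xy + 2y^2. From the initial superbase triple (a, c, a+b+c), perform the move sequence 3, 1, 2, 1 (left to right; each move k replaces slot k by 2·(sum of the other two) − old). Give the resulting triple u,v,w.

start (3,2,6) = (f(1,0),f(0,1),f(1,1))
replace slot 3: 2·(3+2) − 6 = 4 → (3,2,4)
replace slot 1: 2·(2+4) − 3 = 9 → (9,2,4)
replace slot 2: 2·(9+4) − 2 = 24 → (9,24,4)
replace slot 1: 2·(24+4) − 9 = 47 → (47,24,4)

47,24,4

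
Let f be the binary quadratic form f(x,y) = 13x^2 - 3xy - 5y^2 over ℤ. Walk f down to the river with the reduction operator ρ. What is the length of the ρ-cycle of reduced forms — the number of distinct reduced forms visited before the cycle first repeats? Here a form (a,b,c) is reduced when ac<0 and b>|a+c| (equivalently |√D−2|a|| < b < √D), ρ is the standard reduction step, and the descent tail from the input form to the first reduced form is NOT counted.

D = 269, ⌊√D⌋ = 16
descent: ρ → (-5,13,5)  [lands on river]
river: ρ → (5,7,-11)
river: ρ → (-11,15,1)
river: ρ → (1,15,-11)
river: ρ → (-11,7,5)
river: ρ → (5,13,-5)
river: ρ → (-5,7,11)
river: ρ → (11,15,-1)
river: ρ → (-1,15,11)
river: ρ → (11,7,-5)
ρ-cycle length = 10 (tail of 1 descent step not counted)

10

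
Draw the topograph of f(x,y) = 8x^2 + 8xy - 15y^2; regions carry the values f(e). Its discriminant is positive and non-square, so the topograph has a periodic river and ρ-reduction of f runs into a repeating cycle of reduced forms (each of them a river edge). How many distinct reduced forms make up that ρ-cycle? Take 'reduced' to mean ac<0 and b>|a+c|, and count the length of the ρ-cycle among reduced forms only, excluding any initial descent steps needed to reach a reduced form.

D = 544, ⌊√D⌋ = 23
river: ρ → (-15,22,1)
river: ρ → (1,22,-15)
river: ρ → (-15,8,8)
river: ρ → (8,8,-15)
ρ-cycle length = 4 (tail of 0 descent steps not counted)

4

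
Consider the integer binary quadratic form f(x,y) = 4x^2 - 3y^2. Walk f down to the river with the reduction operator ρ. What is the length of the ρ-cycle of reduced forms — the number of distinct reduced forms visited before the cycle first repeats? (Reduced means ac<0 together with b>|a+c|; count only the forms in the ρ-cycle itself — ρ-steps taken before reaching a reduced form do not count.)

D = 48, ⌊√D⌋ = 6
descent: ρ → (-3,6,1)  [lands on river]
river: ρ → (1,6,-3)
ρ-cycle length = 2 (tail of 1 descent step not counted)

2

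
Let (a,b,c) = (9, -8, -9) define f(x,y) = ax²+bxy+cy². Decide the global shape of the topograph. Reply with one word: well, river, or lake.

D = b²−4ac = (-8)² − 4·9·(-9) = 388
D > 0 non-square ⇒ indefinite ⇒ periodic river

river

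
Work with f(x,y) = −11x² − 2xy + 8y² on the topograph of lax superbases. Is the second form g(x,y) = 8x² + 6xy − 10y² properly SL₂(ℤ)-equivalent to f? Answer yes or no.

D₁ = 356, D₂ = 356
river cycle of f (length 10): (8, 18, -1), (-1, 18, 8), (8, 14, -5), (-5, 16, 5), (5, 14, -8), (-8, 18, 1), (1, 18, -8), (-8, 14, 5), (5, 16, -5), (-5, 14, 8)
river cycle of g (length 14): (-10, 14, 4), (4, 18, -2), (-2, 18, 4), (4, 14, -10), (-10, 6, 8), (8, 10, -8), (-8, 6, 10), (10, 14, -4), (-4, 18, 2), (2, 18, -4), … (4 more)
cycles differ ⇒ inequivalent

no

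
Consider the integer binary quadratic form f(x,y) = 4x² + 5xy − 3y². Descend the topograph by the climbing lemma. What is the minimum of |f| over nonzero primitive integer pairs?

river: ρ → (-3,7,2)
river: ρ → (2,5,-6)
river: ρ → (-6,7,1)
river: ρ → (1,7,-6)
river: ρ → (-6,5,2)
river: ρ → (2,7,-3)
river: ρ → (-3,5,4)
river: ρ → (4,3,-4)
river: ρ → (-4,5,3)
river: ρ → (3,7,-2)
river: ρ → (-2,5,6)
river: ρ → (6,7,-1)
river: ρ → (-1,7,6)
river: ρ → (6,5,-2)
river: ρ → (-2,7,3)
river: ρ → (3,5,-4)
river: ρ → (-4,3,4)
river: ρ → (4,5,-3)
closes: descent 0, river 18
min |a| on river = 1

1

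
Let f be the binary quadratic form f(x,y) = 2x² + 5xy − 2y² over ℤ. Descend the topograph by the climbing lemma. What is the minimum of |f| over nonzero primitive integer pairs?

river: ρ → (-2,3,4)
river: ρ → (4,5,-1)
river: ρ → (-1,5,4)
river: ρ → (4,3,-2)
river: ρ → (-2,5,2)
river: ρ → (2,3,-4)
river: ρ → (-4,5,1)
river: ρ → (1,5,-4)
river: ρ → (-4,3,2)
river: ρ → (2,5,-2)
closes: descent 0, river 10
min |a| on river = 1

1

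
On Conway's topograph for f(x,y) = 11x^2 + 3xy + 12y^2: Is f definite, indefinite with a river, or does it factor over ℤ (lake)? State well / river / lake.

D = b²−4ac = 3² − 4·11·12 = -519
D < 0 ⇒ definite ⇒ every region one sign ⇒ single well

well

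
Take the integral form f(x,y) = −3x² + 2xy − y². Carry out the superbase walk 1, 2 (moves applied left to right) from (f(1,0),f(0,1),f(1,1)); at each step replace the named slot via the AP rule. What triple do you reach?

start (-3,-1,-2) = (f(1,0),f(0,1),f(1,1))
replace slot 1: 2·((-1)+(-2)) − (-3) = -3 → (-3,-1,-2)
replace slot 2: 2·((-3)+(-2)) − (-1) = -9 → (-3,-9,-2)

-3,-9,-2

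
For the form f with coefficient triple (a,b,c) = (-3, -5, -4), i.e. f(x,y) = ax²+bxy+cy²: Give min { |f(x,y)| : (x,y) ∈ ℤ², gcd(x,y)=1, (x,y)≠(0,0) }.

translate: b→-1 (≡5 mod 6), so (3,5,4)→(3,-1,2)
flip: (3,-1,2)→(2,1,3)
reduced (well bottom): (2,1,3) with a≤c, −a<b≤a
well minimum |f| = |-2| = 2 (negative-definite)

2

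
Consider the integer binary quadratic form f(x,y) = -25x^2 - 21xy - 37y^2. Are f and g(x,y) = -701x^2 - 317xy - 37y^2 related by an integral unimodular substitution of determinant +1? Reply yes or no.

D₁ = -3259, D₂ = -3259
f is negative-definite; reduce −f:
−f: reduced (well bottom): (25,21,37) with a≤c, −a<b≤a
flip sign back: reduced form of f is (-25,-21,-37)
g is negative-definite; reduce −g:
−g: flip: (701,317,37)→(37,-317,701)
−g: translate: b→-21 (≡-317 mod 74), so (37,-317,701)→(37,-21,25)
−g: flip: (37,-21,25)→(25,21,37)
−g: reduced (well bottom): (25,21,37) with a≤c, −a<b≤a
flip sign back: reduced form of g is (-25,-21,-37)
reduced forms (-25, -21, -37) vs (-25, -21, -37) ⇒ equivalent

yes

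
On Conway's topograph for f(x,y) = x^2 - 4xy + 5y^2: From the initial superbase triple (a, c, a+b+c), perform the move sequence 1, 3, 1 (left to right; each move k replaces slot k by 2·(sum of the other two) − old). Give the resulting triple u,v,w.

start (1,5,2) = (f(1,0),f(0,1),f(1,1))
replace slot 1: 2·(5+2) − 1 = 13 → (13,5,2)
replace slot 3: 2·(13+5) − 2 = 34 → (13,5,34)
replace slot 1: 2·(5+34) − 13 = 65 → (65,5,34)

65,5,34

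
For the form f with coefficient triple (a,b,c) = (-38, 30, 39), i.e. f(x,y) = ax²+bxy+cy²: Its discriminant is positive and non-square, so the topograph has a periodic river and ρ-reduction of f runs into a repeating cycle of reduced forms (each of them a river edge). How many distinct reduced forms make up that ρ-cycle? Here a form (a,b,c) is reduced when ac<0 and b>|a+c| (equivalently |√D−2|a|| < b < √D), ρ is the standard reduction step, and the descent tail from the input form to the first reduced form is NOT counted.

D = 6828, ⌊√D⌋ = 82
river: ρ → (39,48,-29)
river: ρ → (-29,68,19)
river: ρ → (19,46,-62)
river: ρ → (-62,78,3)
river: ρ → (3,78,-62)
river: ρ → (-62,46,19)
river: ρ → (19,68,-29)
river: ρ → (-29,48,39)
river: ρ → (39,30,-38)
river: ρ → (-38,46,31)
river: ρ → (31,78,-6)
river: ρ → (-6,78,31)
river: ρ → (31,46,-38)
river: ρ → (-38,30,39)
ρ-cycle length = 14 (tail of 0 descent steps not counted)

14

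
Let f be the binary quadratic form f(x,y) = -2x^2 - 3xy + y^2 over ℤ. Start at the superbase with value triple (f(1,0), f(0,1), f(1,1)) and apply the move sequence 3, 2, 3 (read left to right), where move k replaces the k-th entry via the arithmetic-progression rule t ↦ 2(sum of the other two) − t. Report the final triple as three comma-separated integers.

start (-2,1,-4) = (f(1,0),f(0,1),f(1,1))
replace slot 3: 2·((-2)+1) − (-4) = 2 → (-2,1,2)
replace slot 2: 2·((-2)+2) − 1 = -1 → (-2,-1,2)
replace slot 3: 2·((-2)+(-1)) − 2 = -8 → (-2,-1,-8)

-2,-1,-8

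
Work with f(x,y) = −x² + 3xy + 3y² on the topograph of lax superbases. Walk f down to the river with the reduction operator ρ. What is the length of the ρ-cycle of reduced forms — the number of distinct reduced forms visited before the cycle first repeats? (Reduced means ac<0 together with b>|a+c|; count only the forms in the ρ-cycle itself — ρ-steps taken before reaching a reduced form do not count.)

D = 21, ⌊√D⌋ = 4
river: ρ → (3,3,-1)
river: ρ → (-1,3,3)
ρ-cycle length = 2 (tail of 0 descent steps not counted)

2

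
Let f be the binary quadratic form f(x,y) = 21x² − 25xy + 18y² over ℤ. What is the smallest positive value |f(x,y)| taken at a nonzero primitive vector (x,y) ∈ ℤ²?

translate: b→17 (≡-25 mod 42), so (21,-25,18)→(21,17,14)
flip: (21,17,14)→(14,-17,21)
translate: b→11 (≡-17 mod 28), so (14,-17,21)→(14,11,18)
reduced (well bottom): (14,11,18) with a≤c, −a<b≤a
well minimum = a = 14

14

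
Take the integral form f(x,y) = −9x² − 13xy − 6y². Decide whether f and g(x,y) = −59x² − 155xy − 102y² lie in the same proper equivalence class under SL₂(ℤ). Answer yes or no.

D₁ = -47, D₂ = -47
f is negative-definite; reduce −f:
−f: translate: b→-5 (≡13 mod 18), so (9,13,6)→(9,-5,2)
−f: flip: (9,-5,2)→(2,5,9)
−f: translate: b→1 (≡5 mod 4), so (2,5,9)→(2,1,6)
−f: reduced (well bottom): (2,1,6) with a≤c, −a<b≤a
flip sign back: reduced form of f is (-2,-1,-6)
g is negative-definite; reduce −g:
−g: translate: b→37 (≡155 mod 118), so (59,155,102)→(59,37,6)
−g: flip: (59,37,6)→(6,-37,59)
−g: translate: b→-1 (≡-37 mod 12), so (6,-37,59)→(6,-1,2)
−g: flip: (6,-1,2)→(2,1,6)
−g: reduced (well bottom): (2,1,6) with a≤c, −a<b≤a
flip sign back: reduced form of g is (-2,-1,-6)
reduced forms (-2, -1, -6) vs (-2, -1, -6) ⇒ equivalent

yes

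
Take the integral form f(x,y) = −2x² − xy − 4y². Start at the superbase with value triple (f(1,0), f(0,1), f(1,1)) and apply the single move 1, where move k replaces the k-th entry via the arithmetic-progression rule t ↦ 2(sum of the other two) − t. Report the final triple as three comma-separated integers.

start (-2,-4,-7) = (f(1,0),f(0,1),f(1,1))
replace slot 1: 2·((-4)+(-7)) − (-2) = -20 → (-20,-4,-7)

-20,-4,-7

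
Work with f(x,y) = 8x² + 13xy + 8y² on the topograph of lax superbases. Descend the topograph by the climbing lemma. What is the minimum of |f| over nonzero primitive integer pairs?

translate: b→-3 (≡13 mod 16), so (8,13,8)→(8,-3,3)
flip: (8,-3,3)→(3,3,8)
reduced (well bottom): (3,3,8) with a≤c, −a<b≤a
well minimum = a = 3

3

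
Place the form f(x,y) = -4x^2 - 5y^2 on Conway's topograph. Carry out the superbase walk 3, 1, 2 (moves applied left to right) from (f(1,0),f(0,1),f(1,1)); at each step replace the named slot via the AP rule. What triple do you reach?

start (-4,-5,-9) = (f(1,0),f(0,1),f(1,1))
replace slot 3: 2·((-4)+(-5)) − (-9) = -9 → (-4,-5,-9)
replace slot 1: 2·((-5)+(-9)) − (-4) = -24 → (-24,-5,-9)
replace slot 2: 2·((-24)+(-9)) − (-5) = -61 → (-24,-61,-9)

-24,-61,-9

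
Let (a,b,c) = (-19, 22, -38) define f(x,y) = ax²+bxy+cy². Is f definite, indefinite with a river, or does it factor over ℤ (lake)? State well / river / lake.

D = b²−4ac = 22² − 4·(-19)·(-38) = -2404
D < 0 ⇒ definite ⇒ every region one sign ⇒ single well

well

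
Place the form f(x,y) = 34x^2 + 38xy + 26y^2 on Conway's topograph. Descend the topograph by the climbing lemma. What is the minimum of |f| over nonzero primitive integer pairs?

translate: b→-30 (≡38 mod 68), so (34,38,26)→(34,-30,22)
flip: (34,-30,22)→(22,30,34)
translate: b→-14 (≡30 mod 44), so (22,30,34)→(22,-14,26)
reduced (well bottom): (22,-14,26) with a≤c, −a<b≤a
well minimum = a = 22

22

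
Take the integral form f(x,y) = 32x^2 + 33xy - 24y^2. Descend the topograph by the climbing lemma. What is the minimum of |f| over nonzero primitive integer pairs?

river: ρ → (-24,63,2)
river: ρ → (2,61,-55)
river: ρ → (-55,49,8)
river: ρ → (8,63,-6)
river: ρ → (-6,57,38)
river: ρ → (38,19,-25)
river: ρ → (-25,31,32)
river: ρ → (32,33,-24)
closes: descent 0, river 8
min |a| on river = 2

2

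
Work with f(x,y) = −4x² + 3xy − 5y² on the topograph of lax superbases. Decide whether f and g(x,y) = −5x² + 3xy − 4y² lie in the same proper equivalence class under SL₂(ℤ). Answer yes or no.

D₁ = -71, D₂ = -71
f is negative-definite; reduce −f:
−f: reduced (well bottom): (4,-3,5) with a≤c, −a<b≤a
flip sign back: reduced form of f is (-4,3,-5)
g is negative-definite; reduce −g:
−g: flip: (5,-3,4)→(4,3,5)
−g: reduced (well bottom): (4,3,5) with a≤c, −a<b≤a
flip sign back: reduced form of g is (-4,-3,-5)
reduced forms (-4, 3, -5) vs (-4, -3, -5) ⇒ inequivalent

no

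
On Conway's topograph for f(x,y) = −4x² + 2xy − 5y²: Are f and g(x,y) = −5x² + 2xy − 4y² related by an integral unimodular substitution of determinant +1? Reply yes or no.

D₁ = -76, D₂ = -76
f is negative-definite; reduce −f:
−f: reduced (well bottom): (4,-2,5) with a≤c, −a<b≤a
flip sign back: reduced form of f is (-4,2,-5)
g is negative-definite; reduce −g:
−g: flip: (5,-2,4)→(4,2,5)
−g: reduced (well bottom): (4,2,5) with a≤c, −a<b≤a
flip sign back: reduced form of g is (-4,-2,-5)
reduced forms (-4, 2, -5) vs (-4, -2, -5) ⇒ inequivalent

no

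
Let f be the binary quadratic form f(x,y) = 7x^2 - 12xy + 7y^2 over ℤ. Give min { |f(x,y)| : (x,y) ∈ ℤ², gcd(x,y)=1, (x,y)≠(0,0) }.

translate: b→2 (≡-12 mod 14), so (7,-12,7)→(7,2,2)
flip: (7,2,2)→(2,-2,7)
translate: b→2 (≡-2 mod 4), so (2,-2,7)→(2,2,7)
reduced (well bottom): (2,2,7) with a≤c, −a<b≤a
well minimum = a = 2

2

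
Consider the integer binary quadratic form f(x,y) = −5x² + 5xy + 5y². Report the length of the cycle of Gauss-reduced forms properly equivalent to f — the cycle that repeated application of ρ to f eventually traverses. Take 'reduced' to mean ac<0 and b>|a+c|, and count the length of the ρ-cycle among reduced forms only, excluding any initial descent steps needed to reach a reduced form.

D = 125, ⌊√D⌋ = 11
river: ρ → (5,5,-5)
river: ρ → (-5,5,5)
ρ-cycle length = 2 (tail of 0 descent steps not counted)

2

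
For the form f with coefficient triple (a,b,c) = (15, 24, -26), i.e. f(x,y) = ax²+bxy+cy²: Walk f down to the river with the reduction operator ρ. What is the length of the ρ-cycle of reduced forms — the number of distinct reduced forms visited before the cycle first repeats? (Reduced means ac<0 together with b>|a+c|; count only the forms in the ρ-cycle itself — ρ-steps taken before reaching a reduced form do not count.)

D = 2136, ⌊√D⌋ = 46
river: ρ → (-26,28,13)
river: ρ → (13,24,-30)
river: ρ → (-30,36,7)
river: ρ → (7,34,-35)
river: ρ → (-35,36,6)
river: ρ → (6,36,-35)
river: ρ → (-35,34,7)
river: ρ → (7,36,-30)
river: ρ → (-30,24,13)
river: ρ → (13,28,-26)
river: ρ → (-26,24,15)
river: ρ → (15,36,-14)
river: ρ → (-14,20,31)
river: ρ → (31,42,-3)
river: ρ → (-3,42,31)
river: ρ → (31,20,-14)
river: ρ → (-14,36,15)
river: ρ → (15,24,-26)
ρ-cycle length = 18 (tail of 0 descent steps not counted)

18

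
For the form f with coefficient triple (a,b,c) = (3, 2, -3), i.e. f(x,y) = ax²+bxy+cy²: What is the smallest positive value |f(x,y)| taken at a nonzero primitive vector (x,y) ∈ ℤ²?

river: ρ → (-3,4,2)
river: ρ → (2,4,-3)
river: ρ → (-3,2,3)
river: ρ → (3,4,-2)
river: ρ → (-2,4,3)
river: ρ → (3,2,-3)
closes: descent 0, river 6
min |a| on river = 2

2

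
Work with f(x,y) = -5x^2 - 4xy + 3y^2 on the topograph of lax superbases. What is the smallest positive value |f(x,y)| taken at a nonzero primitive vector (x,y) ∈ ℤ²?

descent: ρ → (3,4,-5)  [lands on river]
river: ρ → (-5,6,2)
river: ρ → (2,6,-5)
river: ρ → (-5,4,3)
river: ρ → (3,8,-1)
river: ρ → (-1,8,3)
closes: descent 1, river 6
min |a| on river = 1

1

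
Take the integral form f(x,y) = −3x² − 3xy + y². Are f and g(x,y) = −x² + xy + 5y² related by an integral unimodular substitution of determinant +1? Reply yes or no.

D₁ = 21, D₂ = 21
river cycle of f (length 2): (1, 3, -3), (-3, 3, 1)
river cycle of g (length 2): (-1, 3, 3), (3, 3, -1)
cycles differ ⇒ inequivalent

no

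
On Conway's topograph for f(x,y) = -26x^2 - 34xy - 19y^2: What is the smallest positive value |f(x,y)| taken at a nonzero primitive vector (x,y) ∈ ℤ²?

translate: b→-18 (≡34 mod 52), so (26,34,19)→(26,-18,11)
flip: (26,-18,11)→(11,18,26)
translate: b→-4 (≡18 mod 22), so (11,18,26)→(11,-4,19)
reduced (well bottom): (11,-4,19) with a≤c, −a<b≤a
well minimum |f| = |-11| = 11 (negative-definite)

11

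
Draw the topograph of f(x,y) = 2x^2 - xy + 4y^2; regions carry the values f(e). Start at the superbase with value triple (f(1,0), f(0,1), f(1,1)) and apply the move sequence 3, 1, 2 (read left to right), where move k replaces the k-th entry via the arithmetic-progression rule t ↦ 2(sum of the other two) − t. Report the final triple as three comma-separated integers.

start (2,4,5) = (f(1,0),f(0,1),f(1,1))
replace slot 3: 2·(2+4) − 5 = 7 → (2,4,7)
replace slot 1: 2·(4+7) − 2 = 20 → (20,4,7)
replace slot 2: 2·(20+7) − 4 = 50 → (20,50,7)

20,50,7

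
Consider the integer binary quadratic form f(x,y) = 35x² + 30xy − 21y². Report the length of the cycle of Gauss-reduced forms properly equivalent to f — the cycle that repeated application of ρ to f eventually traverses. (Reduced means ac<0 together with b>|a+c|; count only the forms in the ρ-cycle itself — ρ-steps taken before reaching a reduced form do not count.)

D = 3840, ⌊√D⌋ = 61
river: ρ → (-21,54,11)
river: ρ → (11,56,-16)
river: ρ → (-16,40,35)
river: ρ → (35,30,-21)
ρ-cycle length = 4 (tail of 0 descent steps not counted)

4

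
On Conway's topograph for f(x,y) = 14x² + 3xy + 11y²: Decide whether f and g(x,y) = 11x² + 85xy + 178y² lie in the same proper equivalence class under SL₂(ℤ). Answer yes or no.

D₁ = -607, D₂ = -607
f: flip: (14,3,11)→(11,-3,14)
f: reduced (well bottom): (11,-3,14) with a≤c, −a<b≤a
g: translate: b→-3 (≡85 mod 22), so (11,85,178)→(11,-3,14)
g: reduced (well bottom): (11,-3,14) with a≤c, −a<b≤a
reduced forms (11, -3, 14) vs (11, -3, 14) ⇒ equivalent

yes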